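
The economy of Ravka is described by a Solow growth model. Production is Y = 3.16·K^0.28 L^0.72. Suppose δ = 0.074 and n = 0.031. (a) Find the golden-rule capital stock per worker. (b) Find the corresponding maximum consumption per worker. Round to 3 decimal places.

(a) k_gold ≈ 19.303; (b) c_gold ≈ 5.212

The effective depreciation rate is n + δ = 0.031 + 0.074 = 0.105.
Maximizing c = f(k) − (n+δ)·k gives f'(k) = n+δ, i.e. 0.28·3.16·k^(0.28−1) = 0.105, so k_gold = (0.28·3.16/0.105)^(1/0.72) ≈ 19.3034.
y_gold = 3.16·19.3034^0.28 ≈ 7.2388; c_gold = y_gold − 0.105·k_gold ≈ 5.2119.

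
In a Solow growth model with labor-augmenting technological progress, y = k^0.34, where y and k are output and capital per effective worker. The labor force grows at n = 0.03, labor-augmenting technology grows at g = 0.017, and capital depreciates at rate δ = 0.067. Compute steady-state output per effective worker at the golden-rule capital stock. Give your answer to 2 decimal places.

y_gold ≈ 1.76

Break-even investment rate: n + g + δ = 0.03 + 0.017 + 0.067 = 0.114.
At the golden rule the marginal product of capital equals n+g+δ: 0.34·k^(0.34−1) = 0.114. Solving, k_gold = (0.34/0.114)^(1/0.66) ≈ 5.2366.
Output: y_gold = k_gold^0.34 = 5.2366^0.34 ≈ 1.7558.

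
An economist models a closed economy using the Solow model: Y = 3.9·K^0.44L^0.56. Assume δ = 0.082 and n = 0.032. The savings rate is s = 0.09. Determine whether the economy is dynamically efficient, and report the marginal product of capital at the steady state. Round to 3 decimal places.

dynamically efficient; MPK ≈ 0.557

n + δ = 0.032 + 0.082 = 0.114.
Steady-state k*: s·A·k^0.44 = 0.114·k gives k* = (0.09·3.9/0.114)^(1/0.56) ≈ 7.4498.
MPK = 0.44·3.9·7.4498^(-0.56) ≈ 0.5573.
MPK > n+δ = 0.114, so the economy is dynamically efficient (under-saving).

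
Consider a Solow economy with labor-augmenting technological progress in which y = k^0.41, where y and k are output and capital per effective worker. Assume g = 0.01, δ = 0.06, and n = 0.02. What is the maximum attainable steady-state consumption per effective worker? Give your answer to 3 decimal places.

c_gold ≈ 1.692

The effective depreciation rate is n + g + δ = 0.02 + 0.01 + 0.06 = 0.09.
Golden rule sets MPK = n+g+δ: 0.41·k^(0.41−1) = 0.09, so k_gold = (0.41/0.09)^(1/0.59) ≈ 13.0669.
y_gold = 13.0669^0.41 ≈ 2.8683.
c_gold = y_gold − (n+g+δ)·k_gold = 2.8683 − 0.09·13.0669 ≈ 1.6923.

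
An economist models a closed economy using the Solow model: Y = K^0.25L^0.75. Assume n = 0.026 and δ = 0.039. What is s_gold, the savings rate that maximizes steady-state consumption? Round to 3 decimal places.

s_gold = 0.250

The effective depreciation rate is n + δ = 0.026 + 0.039 = 0.065.
At the golden rule MPK = n+δ, and in any Cobb-Douglas steady state s = (n+δ)·k/y = MPK·k/y = capital's share 0.25.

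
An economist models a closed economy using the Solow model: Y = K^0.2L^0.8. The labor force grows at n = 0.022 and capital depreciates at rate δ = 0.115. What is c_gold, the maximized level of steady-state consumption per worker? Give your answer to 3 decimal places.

c_gold ≈ 0.879

Capital per worker breaks even when investment replaces (n + δ)·k; here n + δ = 0.137.
Maximizing c = f(k) − (n+δ)·k gives f'(k) = n+δ, i.e. 0.2·k^(0.2−1) = 0.137, so k_gold = (0.2/0.137)^(1/0.8) ≈ 1.6047.
y_gold = 1.6047^0.2 ≈ 1.0992.
c_gold = y_gold − (n+δ)·k_gold = 1.0992 − 0.137·1.6047 ≈ 0.8794.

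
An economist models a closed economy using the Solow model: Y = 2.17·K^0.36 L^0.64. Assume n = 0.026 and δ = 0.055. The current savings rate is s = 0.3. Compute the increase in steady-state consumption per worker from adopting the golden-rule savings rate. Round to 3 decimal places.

Break-even investment rate: n + δ = 0.026 + 0.055 = 0.081.
Current steady state (s = 0.3): k* = (0.3·2.17/0.081)^(1/0.64) ≈ 25.9545, y* = 2.17·25.9545^0.36 ≈ 7.0077, c* = (1−0.3)·7.0077 ≈ 4.9054.
Setting f'(k) = n+δ gives 0.36·2.17·k^(0.36−1) = 0.081, hence k_gold = (0.36·2.17/0.081)^(1/0.64) ≈ 34.5091.
y_gold = 2.17·34.5091^0.36 ≈ 7.7645, c_gold = y_gold − 0.081·k_gold ≈ 4.9693.
Gain: Δc = 4.9693 − 4.9054 ≈ 0.0639.

Δc ≈ 0.064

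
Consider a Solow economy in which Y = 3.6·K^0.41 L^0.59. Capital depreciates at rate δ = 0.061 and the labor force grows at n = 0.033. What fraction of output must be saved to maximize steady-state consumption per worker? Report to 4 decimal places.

s_gold = 0.4100

Capital per worker breaks even when investment replaces (n + δ)·k; here n + δ = 0.094.
At the golden rule MPK = n+δ, and in any Cobb-Douglas steady state s = (n+δ)·k/y = MPK·k/y = capital's share 0.41.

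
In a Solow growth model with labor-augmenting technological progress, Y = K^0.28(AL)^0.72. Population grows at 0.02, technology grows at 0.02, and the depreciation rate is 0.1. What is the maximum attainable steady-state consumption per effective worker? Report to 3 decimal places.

c_gold ≈ 0.943

Break-even investment rate: n + g + δ = 0.02 + 0.02 + 0.1 = 0.14.
At the golden rule the marginal product of capital equals n+g+δ: 0.28·k^(0.28−1) = 0.14. Solving, k_gold = (0.28/0.14)^(1/0.72) ≈ 2.6188.
y_gold = 2.6188^0.28 ≈ 1.3094.
c_gold = y_gold − (n+g+δ)·k_gold = 1.3094 − 0.14·2.6188 ≈ 0.9428.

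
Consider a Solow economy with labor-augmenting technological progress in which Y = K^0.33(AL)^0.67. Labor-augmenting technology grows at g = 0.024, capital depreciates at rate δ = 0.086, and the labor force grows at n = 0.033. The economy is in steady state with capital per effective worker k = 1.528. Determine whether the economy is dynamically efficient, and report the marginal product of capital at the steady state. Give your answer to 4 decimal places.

n + g + δ = 0.033 + 0.024 + 0.086 = 0.143.
MPK = 0.33·k^(0.33−1) = 0.33·1.528^(-0.67) ≈ 0.2484.
MPK > 0.143, so the economy is dynamically efficient (under-saving).

dynamically efficient; MPK ≈ 0.2484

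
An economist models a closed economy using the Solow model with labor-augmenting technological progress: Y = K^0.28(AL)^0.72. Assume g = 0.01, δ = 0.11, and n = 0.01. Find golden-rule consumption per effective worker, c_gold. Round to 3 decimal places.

Capital per effective worker breaks even when investment replaces (n + g + δ)·k; here n + g + δ = 0.13.
Maximizing c = f(k) − (n+g+δ)·k gives f'(k) = n+g+δ, i.e. 0.28·k^(0.28−1) = 0.13, so k_gold = (0.28/0.13)^(1/0.72) ≈ 2.9027.
y_gold = 2.9027^0.28 ≈ 1.3477.
c_gold = y_gold − (n+g+δ)·k_gold = 1.3477 − 0.13·2.9027 ≈ 0.9703.

c_gold ≈ 0.970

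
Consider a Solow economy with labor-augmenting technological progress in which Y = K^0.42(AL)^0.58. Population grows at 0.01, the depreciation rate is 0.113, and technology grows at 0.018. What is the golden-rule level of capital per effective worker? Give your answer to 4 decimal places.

Capital per effective worker breaks even when investment replaces (n + g + δ)·k; here n + g + δ = 0.141.
Maximizing c = f(k) − (n+g+δ)·k gives f'(k) = n+g+δ, i.e. 0.42·k^(0.42−1) = 0.141, so k_gold = (0.42/0.141)^(1/0.58) ≈ 6.5659.

k_gold ≈ 6.5659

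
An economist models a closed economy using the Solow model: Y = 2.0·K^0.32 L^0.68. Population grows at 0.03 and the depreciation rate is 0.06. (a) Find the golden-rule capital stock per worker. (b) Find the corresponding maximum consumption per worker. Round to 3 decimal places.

The effective depreciation rate is n + δ = 0.03 + 0.06 = 0.09.
Setting f'(k) = n+δ gives 0.32·2.0·k^(0.32−1) = 0.09, hence k_gold = (0.32·2.0/0.09)^(1/0.68) ≈ 17.8998.
y_gold = 2.0·17.8998^0.32 ≈ 5.0343; c_gold = y_gold − 0.09·k_gold ≈ 3.4233.

(a) k_gold ≈ 17.900; (b) c_gold ≈ 3.423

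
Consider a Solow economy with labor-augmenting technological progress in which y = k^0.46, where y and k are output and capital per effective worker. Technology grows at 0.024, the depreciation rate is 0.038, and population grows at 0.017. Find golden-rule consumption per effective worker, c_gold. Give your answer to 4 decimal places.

The effective depreciation rate is n + g + δ = 0.017 + 0.024 + 0.038 = 0.079.
Golden rule sets MPK = n+g+δ: 0.46·k^(0.46−1) = 0.079, so k_gold = (0.46/0.079)^(1/0.54) ≈ 26.1161.
y_gold = 26.1161^0.46 ≈ 4.4852.
c_gold = y_gold − (n+g+δ)·k_gold = 4.4852 − 0.079·26.1161 ≈ 2.4220.

c_gold ≈ 2.4220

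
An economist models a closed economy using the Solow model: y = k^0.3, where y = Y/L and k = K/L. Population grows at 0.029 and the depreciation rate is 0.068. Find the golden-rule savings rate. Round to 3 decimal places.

s_gold = 0.300

Break-even investment rate: n + δ = 0.029 + 0.068 = 0.097.
At the golden rule MPK = n+δ, and in any Cobb-Douglas steady state s = (n+δ)·k/y = MPK·k/y = capital's share 0.3.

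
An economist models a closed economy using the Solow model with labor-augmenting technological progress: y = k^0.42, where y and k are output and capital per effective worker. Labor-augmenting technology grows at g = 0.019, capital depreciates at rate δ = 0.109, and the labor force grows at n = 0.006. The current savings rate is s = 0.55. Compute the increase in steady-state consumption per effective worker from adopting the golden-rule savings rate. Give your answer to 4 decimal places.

Δc ≈ 0.0754

Break-even investment rate: n + g + δ = 0.006 + 0.019 + 0.109 = 0.134.
Current steady state (s = 0.55): k* = (0.55/0.134)^(1/0.58) ≈ 11.4115, y* = 11.4115^0.42 ≈ 2.7802, c* = (1−0.55)·2.7802 ≈ 1.2511.
At the golden rule the marginal product of capital equals n+g+δ: 0.42·k^(0.42−1) = 0.134. Solving, k_gold = (0.42/0.134)^(1/0.58) ≈ 7.1684.
y_gold = 7.1684^0.42 ≈ 2.2871, c_gold = y_gold − 0.134·k_gold ≈ 1.3265.
Gain: Δc = 1.3265 − 1.2511 ≈ 0.0754.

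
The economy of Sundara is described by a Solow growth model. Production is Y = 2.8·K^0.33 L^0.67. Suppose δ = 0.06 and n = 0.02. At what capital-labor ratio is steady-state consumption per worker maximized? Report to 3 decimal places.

The effective depreciation rate is n + δ = 0.02 + 0.06 = 0.08.
Golden rule sets MPK = n+δ: 0.33·2.8·k^(0.33−1) = 0.08, so k_gold = (0.33·2.8/0.08)^(1/0.67) ≈ 38.5428.

k_gold ≈ 38.543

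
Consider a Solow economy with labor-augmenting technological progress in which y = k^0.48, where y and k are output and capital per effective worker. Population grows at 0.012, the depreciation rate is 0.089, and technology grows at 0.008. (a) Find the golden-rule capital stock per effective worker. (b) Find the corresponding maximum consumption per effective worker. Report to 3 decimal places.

n + g + δ = 0.012 + 0.008 + 0.089 = 0.109.
Setting f'(k) = n+g+δ gives 0.48·k^(0.48−1) = 0.109, hence k_gold = (0.48/0.109)^(1/0.52) ≈ 17.3024.
y_gold = 17.3024^0.48 ≈ 3.9291; c_gold = y_gold − 0.109·k_gold ≈ 2.0431.

(a) k_gold ≈ 17.302; (b) c_gold ≈ 2.043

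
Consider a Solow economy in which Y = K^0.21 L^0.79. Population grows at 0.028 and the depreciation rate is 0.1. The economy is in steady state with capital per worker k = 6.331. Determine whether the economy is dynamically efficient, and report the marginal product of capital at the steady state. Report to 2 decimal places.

Break-even investment rate: n + δ = 0.028 + 0.1 = 0.128.
MPK = 0.21·k^(0.21−1) = 0.21·6.331^(-0.79) ≈ 0.0489.
MPK < 0.128, so the economy is dynamically inefficient (over-saving).

dynamically inefficient; MPK ≈ 0.05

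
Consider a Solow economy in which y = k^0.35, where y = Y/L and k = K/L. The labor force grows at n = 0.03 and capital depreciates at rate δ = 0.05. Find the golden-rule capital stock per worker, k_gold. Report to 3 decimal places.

k_gold ≈ 9.685

n + δ = 0.03 + 0.05 = 0.08.
Setting f'(k) = n+δ gives 0.35·k^(0.35−1) = 0.08, hence k_gold = (0.35/0.08)^(1/0.65) ≈ 9.6855.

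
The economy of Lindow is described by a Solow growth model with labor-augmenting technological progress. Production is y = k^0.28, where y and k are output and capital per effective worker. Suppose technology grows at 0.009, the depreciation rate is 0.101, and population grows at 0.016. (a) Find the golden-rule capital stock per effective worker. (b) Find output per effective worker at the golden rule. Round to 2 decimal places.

Capital per effective worker breaks even when investment replaces (n + g + δ)·k; here n + g + δ = 0.126.
Setting f'(k) = n+g+δ gives 0.28·k^(0.28−1) = 0.126, hence k_gold = (0.28/0.126)^(1/0.72) ≈ 3.0314.
y_gold = 3.0314^0.28 ≈ 1.3641.

(a) k_gold ≈ 3.03; (b) y_gold ≈ 1.36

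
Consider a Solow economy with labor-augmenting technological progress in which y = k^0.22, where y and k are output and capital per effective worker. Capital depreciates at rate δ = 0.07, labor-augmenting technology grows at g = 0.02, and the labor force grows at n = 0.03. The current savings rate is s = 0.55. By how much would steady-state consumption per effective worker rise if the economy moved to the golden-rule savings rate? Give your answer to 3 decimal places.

The effective depreciation rate is n + g + δ = 0.03 + 0.02 + 0.07 = 0.12.
Current steady state (s = 0.55): k* = (0.55/0.12)^(1/0.78) ≈ 7.0416, y* = 7.0416^0.22 ≈ 1.5363, c* = (1−0.55)·1.5363 ≈ 0.6914.
Golden rule sets MPK = n+g+δ: 0.22·k^(0.22−1) = 0.12, so k_gold = (0.22/0.12)^(1/0.78) ≈ 2.1751.
y_gold = 2.1751^0.22 ≈ 1.1864, c_gold = y_gold − 0.12·k_gold ≈ 0.9254.
Gain: Δc = 0.9254 − 0.6914 ≈ 0.2341.

Δc ≈ 0.234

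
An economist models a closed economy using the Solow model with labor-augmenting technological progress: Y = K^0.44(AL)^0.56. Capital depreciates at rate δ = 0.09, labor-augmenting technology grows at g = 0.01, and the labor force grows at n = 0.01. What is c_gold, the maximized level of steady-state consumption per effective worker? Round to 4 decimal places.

Break-even investment rate: n + g + δ = 0.01 + 0.01 + 0.09 = 0.11.
Setting f'(k) = n+g+δ gives 0.44·k^(0.44−1) = 0.11, hence k_gold = (0.44/0.11)^(1/0.56) ≈ 11.8880.
y_gold = 11.8880^0.44 ≈ 2.9720.
c_gold = y_gold − (n+g+δ)·k_gold = 2.9720 − 0.11·11.8880 ≈ 1.6643.

c_gold ≈ 1.6643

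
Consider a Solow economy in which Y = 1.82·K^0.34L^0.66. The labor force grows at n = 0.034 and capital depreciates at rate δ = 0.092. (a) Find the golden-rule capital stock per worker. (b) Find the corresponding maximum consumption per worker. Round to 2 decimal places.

The effective depreciation rate is n + δ = 0.034 + 0.092 = 0.126.
Setting f'(k) = n+δ gives 0.34·1.82·k^(0.34−1) = 0.126, hence k_gold = (0.34·1.82/0.126)^(1/0.66) ≈ 11.1492.
y_gold = 1.82·11.1492^0.34 ≈ 4.1317; c_gold = y_gold − 0.126·k_gold ≈ 2.7270.

(a) k_gold ≈ 11.15; (b) c_gold ≈ 2.73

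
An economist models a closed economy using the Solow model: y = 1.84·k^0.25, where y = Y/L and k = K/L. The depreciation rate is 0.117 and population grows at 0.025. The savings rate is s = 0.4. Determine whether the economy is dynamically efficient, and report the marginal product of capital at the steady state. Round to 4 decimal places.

dynamically inefficient; MPK ≈ 0.0887

n + δ = 0.025 + 0.117 = 0.142.
Steady-state k*: s·A·k^0.25 = 0.142·k gives k* = (0.4·1.84/0.142)^(1/0.75) ≈ 8.9699.
MPK = 0.25·1.84·8.9699^(-0.75) ≈ 0.0887.
MPK < n+δ = 0.142, so the economy is dynamically inefficient (over-saving).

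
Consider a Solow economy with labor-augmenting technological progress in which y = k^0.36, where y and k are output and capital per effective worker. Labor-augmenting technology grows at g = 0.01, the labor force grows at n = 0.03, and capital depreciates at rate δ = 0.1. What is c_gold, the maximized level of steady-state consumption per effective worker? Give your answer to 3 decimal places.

c_gold ≈ 1.089

Break-even investment rate: n + g + δ = 0.03 + 0.01 + 0.1 = 0.14.
Golden rule sets MPK = n+g+δ: 0.36·k^(0.36−1) = 0.14, so k_gold = (0.36/0.14)^(1/0.64) ≈ 4.3742.
y_gold = 4.3742^0.36 ≈ 1.7011.
c_gold = y_gold − (n+g+δ)·k_gold = 1.7011 − 0.14·4.3742 ≈ 1.0887.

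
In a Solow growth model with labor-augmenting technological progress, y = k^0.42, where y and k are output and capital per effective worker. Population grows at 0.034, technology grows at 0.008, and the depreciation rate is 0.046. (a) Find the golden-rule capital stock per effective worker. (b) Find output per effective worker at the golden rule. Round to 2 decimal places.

Break-even investment rate: n + g + δ = 0.034 + 0.008 + 0.046 = 0.088.
At the golden rule the marginal product of capital equals n+g+δ: 0.42·k^(0.42−1) = 0.088. Solving, k_gold = (0.42/0.088)^(1/0.58) ≈ 14.8009.
y_gold = 14.8009^0.42 ≈ 3.1011.

(a) k_gold ≈ 14.80; (b) y_gold ≈ 3.10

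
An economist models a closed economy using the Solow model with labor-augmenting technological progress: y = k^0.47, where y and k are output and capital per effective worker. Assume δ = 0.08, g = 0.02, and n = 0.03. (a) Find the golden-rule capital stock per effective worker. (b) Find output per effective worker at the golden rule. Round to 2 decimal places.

(a) k_gold ≈ 11.30; (b) y_gold ≈ 3.13

Capital per effective worker breaks even when investment replaces (n + g + δ)·k; here n + g + δ = 0.13.
Maximizing c = f(k) − (n+g+δ)·k gives f'(k) = n+g+δ, i.e. 0.47·k^(0.47−1) = 0.13, so k_gold = (0.47/0.13)^(1/0.53) ≈ 11.3011.
y_gold = 11.3011^0.47 ≈ 3.1258.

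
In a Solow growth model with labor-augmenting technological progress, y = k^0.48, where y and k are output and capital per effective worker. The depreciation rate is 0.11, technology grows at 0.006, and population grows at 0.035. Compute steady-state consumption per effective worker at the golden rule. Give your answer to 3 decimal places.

c_gold ≈ 1.512

The effective depreciation rate is n + g + δ = 0.035 + 0.006 + 0.11 = 0.151.
Maximizing c = f(k) − (n+g+δ)·k gives f'(k) = n+g+δ, i.e. 0.48·k^(0.48−1) = 0.151, so k_gold = (0.48/0.151)^(1/0.52) ≈ 9.2447.
y_gold = 9.2447^0.48 ≈ 2.9082.
c_gold = y_gold − (n+g+δ)·k_gold = 2.9082 − 0.151·9.2447 ≈ 1.5123.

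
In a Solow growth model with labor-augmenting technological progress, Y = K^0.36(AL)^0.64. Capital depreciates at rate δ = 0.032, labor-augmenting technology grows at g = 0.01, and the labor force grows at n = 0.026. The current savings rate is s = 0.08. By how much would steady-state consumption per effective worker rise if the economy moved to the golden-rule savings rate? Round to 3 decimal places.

Δc ≈ 0.626

Capital per effective worker breaks even when investment replaces (n + g + δ)·k; here n + g + δ = 0.068.
Current steady state (s = 0.08): k* = (0.08/0.068)^(1/0.64) ≈ 1.2891, y* = 1.2891^0.36 ≈ 1.0957, c* = (1−0.08)·1.0957 ≈ 1.0081.
Setting f'(k) = n+g+δ gives 0.36·k^(0.36−1) = 0.068, hence k_gold = (0.36/0.068)^(1/0.64) ≈ 13.5185.
y_gold = 13.5185^0.36 ≈ 2.5535, c_gold = y_gold − 0.068·k_gold ≈ 1.6342.
Gain: Δc = 1.6342 − 1.0081 ≈ 0.6262.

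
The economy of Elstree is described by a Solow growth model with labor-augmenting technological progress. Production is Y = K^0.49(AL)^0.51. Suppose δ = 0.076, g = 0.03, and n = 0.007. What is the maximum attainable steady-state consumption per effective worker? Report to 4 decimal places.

n + g + δ = 0.007 + 0.03 + 0.076 = 0.113.
Setting f'(k) = n+g+δ gives 0.49·k^(0.49−1) = 0.113, hence k_gold = (0.49/0.113)^(1/0.51) ≈ 17.7521.
y_gold = 17.7521^0.49 ≈ 4.0939.
c_gold = y_gold − (n+g+δ)·k_gold = 4.0939 − 0.113·17.7521 ≈ 2.0879.

c_gold ≈ 2.0879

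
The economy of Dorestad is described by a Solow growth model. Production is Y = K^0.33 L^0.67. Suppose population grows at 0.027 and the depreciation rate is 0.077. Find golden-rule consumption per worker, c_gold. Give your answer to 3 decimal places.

Break-even investment rate: n + δ = 0.027 + 0.077 = 0.104.
Golden rule sets MPK = n+δ: 0.33·k^(0.33−1) = 0.104, so k_gold = (0.33/0.104)^(1/0.67) ≈ 5.6037.
y_gold = 5.6037^0.33 ≈ 1.7660.
c_gold = y_gold − (n+δ)·k_gold = 1.7660 − 0.104·5.6037 ≈ 1.1832.

c_gold ≈ 1.183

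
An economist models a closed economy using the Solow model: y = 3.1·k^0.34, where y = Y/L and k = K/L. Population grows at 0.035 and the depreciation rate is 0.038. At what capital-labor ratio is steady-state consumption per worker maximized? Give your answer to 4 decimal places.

Break-even investment rate: n + δ = 0.035 + 0.038 = 0.073.
At the golden rule the marginal product of capital equals n+δ: 0.34·3.1·k^(0.34−1) = 0.073. Solving, k_gold = (0.34·3.1/0.073)^(1/0.66) ≈ 57.1275.

k_gold ≈ 57.1275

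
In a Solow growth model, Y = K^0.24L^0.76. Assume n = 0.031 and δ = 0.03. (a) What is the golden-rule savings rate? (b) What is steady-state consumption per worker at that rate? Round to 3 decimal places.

(a) s_gold = 0.240; (b) c_gold ≈ 1.171

The effective depreciation rate is n + δ = 0.031 + 0.03 = 0.061.
For Cobb-Douglas, s_gold equals capital's share: s_gold = 0.24.
Setting f'(k) = n+δ gives 0.24·k^(0.24−1) = 0.061, hence k_gold = (0.24/0.061)^(1/0.76) ≈ 6.0637.
y_gold = 6.0637^0.24 ≈ 1.5412; c_gold = (1−0.24)·y_gold ≈ 1.1713.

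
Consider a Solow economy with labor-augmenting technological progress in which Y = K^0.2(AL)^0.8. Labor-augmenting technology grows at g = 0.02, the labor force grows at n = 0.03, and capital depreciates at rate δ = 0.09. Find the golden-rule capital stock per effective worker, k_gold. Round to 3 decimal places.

The effective depreciation rate is n + g + δ = 0.03 + 0.02 + 0.09 = 0.14.
At the golden rule the marginal product of capital equals n+g+δ: 0.2·k^(0.2−1) = 0.14. Solving, k_gold = (0.2/0.14)^(1/0.8) ≈ 1.5618.

k_gold ≈ 1.562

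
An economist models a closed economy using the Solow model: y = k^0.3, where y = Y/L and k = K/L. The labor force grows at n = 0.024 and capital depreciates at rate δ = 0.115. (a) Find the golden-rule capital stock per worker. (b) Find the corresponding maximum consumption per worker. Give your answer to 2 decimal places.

Break-even investment rate: n + δ = 0.024 + 0.115 = 0.139.
At the golden rule the marginal product of capital equals n+δ: 0.3·k^(0.3−1) = 0.139. Solving, k_gold = (0.3/0.139)^(1/0.7) ≈ 3.0012.
y_gold = 3.0012^0.3 ≈ 1.3906; c_gold = y_gold − 0.139·k_gold ≈ 0.9734.

(a) k_gold ≈ 3.00; (b) c_gold ≈ 0.97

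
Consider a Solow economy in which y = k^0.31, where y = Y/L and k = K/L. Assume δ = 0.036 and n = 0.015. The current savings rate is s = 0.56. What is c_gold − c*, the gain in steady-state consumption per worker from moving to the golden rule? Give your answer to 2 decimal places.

Break-even investment rate: n + δ = 0.015 + 0.036 = 0.051.
Current steady state (s = 0.56): k* = (0.56/0.051)^(1/0.69) ≈ 32.2212, y* = 32.2212^0.31 ≈ 2.9344, c* = (1−0.56)·2.9344 ≈ 1.2911.
At the golden rule the marginal product of capital equals n+δ: 0.31·k^(0.31−1) = 0.051. Solving, k_gold = (0.31/0.051)^(1/0.69) ≈ 13.6751.
y_gold = 13.6751^0.31 ≈ 2.2498, c_gold = y_gold − 0.051·k_gold ≈ 1.5523.
Gain: Δc = 1.5523 − 1.2911 ≈ 0.2612.

Δc ≈ 0.26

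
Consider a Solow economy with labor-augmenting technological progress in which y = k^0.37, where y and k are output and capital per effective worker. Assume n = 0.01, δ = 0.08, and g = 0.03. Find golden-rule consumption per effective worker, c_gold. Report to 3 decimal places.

The effective depreciation rate is n + g + δ = 0.01 + 0.03 + 0.08 = 0.12.
Maximizing c = f(k) − (n+g+δ)·k gives f'(k) = n+g+δ, i.e. 0.37·k^(0.37−1) = 0.12, so k_gold = (0.37/0.12)^(1/0.63) ≈ 5.9734.
y_gold = 5.9734^0.37 ≈ 1.9373.
c_gold = y_gold − (n+g+δ)·k_gold = 1.9373 − 0.12·5.9734 ≈ 1.2205.

c_gold ≈ 1.221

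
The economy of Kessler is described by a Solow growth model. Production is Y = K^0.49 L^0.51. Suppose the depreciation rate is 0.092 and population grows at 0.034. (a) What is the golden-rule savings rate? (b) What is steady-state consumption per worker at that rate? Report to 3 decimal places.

Capital per worker breaks even when investment replaces (n + δ)·k; here n + δ = 0.126.
For Cobb-Douglas, s_gold equals capital's share: s_gold = 0.49.
Maximizing c = f(k) − (n+δ)·k gives f'(k) = n+δ, i.e. 0.49·k^(0.49−1) = 0.126, so k_gold = (0.49/0.126)^(1/0.51) ≈ 14.3391.
y_gold = 14.3391^0.49 ≈ 3.6872; c_gold = (1−0.49)·y_gold ≈ 1.8805.

(a) s_gold = 0.490; (b) c_gold ≈ 1.880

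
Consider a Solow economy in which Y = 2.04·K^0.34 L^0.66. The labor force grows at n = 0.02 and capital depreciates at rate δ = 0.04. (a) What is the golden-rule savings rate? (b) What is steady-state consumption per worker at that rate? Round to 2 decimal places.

n + δ = 0.02 + 0.04 = 0.06.
For Cobb-Douglas, s_gold equals capital's share: s_gold = 0.34.
Golden rule sets MPK = n+δ: 0.34·2.04·k^(0.34−1) = 0.06, so k_gold = (0.34·2.04/0.06)^(1/0.66) ≈ 40.7889.
y_gold = 2.04·40.7889^0.34 ≈ 7.1980; c_gold = (1−0.34)·y_gold ≈ 4.7507.

(a) s_gold = 0.34; (b) c_gold ≈ 4.75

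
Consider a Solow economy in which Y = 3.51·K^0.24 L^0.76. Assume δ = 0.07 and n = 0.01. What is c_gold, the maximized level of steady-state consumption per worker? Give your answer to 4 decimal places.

c_gold ≈ 5.6104

Capital per worker breaks even when investment replaces (n + δ)·k; here n + δ = 0.08.
Setting f'(k) = n+δ gives 0.24·3.51·k^(0.24−1) = 0.08, hence k_gold = (0.24·3.51/0.08)^(1/0.76) ≈ 22.1463.
y_gold = 3.51·22.1463^0.24 ≈ 7.3821.
c_gold = y_gold − (n+δ)·k_gold = 7.3821 − 0.08·22.1463 ≈ 5.6104.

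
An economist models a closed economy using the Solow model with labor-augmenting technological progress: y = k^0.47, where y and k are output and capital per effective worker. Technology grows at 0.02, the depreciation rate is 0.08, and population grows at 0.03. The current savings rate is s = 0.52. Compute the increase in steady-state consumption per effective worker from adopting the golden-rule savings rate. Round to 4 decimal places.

The effective depreciation rate is n + g + δ = 0.03 + 0.02 + 0.08 = 0.13.
Current steady state (s = 0.52): k* = (0.52/0.13)^(1/0.53) ≈ 13.6761, y* = 13.6761^0.47 ≈ 3.4190, c* = (1−0.52)·3.4190 ≈ 1.6411.
At the golden rule the marginal product of capital equals n+g+δ: 0.47·k^(0.47−1) = 0.13. Solving, k_gold = (0.47/0.13)^(1/0.53) ≈ 11.3011.
y_gold = 11.3011^0.47 ≈ 3.1258, c_gold = y_gold − 0.13·k_gold ≈ 1.6567.
Gain: Δc = 1.6567 − 1.6411 ≈ 0.0156.

Δc ≈ 0.0156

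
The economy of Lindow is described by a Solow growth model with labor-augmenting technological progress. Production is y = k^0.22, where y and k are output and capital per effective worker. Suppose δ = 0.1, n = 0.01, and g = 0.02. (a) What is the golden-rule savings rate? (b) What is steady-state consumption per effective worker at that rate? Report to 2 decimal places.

Capital per effective worker breaks even when investment replaces (n + g + δ)·k; here n + g + δ = 0.13.
For Cobb-Douglas, s_gold equals capital's share: s_gold = 0.22.
Setting f'(k) = n+g+δ gives 0.22·k^(0.22−1) = 0.13, hence k_gold = (0.22/0.13)^(1/0.78) ≈ 1.9630.
y_gold = 1.9630^0.22 ≈ 1.1600; c_gold = (1−0.22)·y_gold ≈ 0.9048.

(a) s_gold = 0.22; (b) c_gold ≈ 0.90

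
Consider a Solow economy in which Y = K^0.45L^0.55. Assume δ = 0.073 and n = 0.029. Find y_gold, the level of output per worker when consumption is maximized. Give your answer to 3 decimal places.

Capital per worker breaks even when investment replaces (n + δ)·k; here n + δ = 0.102.
At the golden rule the marginal product of capital equals n+δ: 0.45·k^(0.45−1) = 0.102. Solving, k_gold = (0.45/0.102)^(1/0.55) ≈ 14.8601.
Output: y_gold = k_gold^0.45 = 14.8601^0.45 ≈ 3.3683.

y_gold ≈ 3.368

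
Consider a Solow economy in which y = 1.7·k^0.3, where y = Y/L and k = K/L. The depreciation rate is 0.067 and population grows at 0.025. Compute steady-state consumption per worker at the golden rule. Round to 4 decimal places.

n + δ = 0.025 + 0.067 = 0.092.
Maximizing c = f(k) − (n+δ)·k gives f'(k) = n+δ, i.e. 0.3·1.7·k^(0.3−1) = 0.092, so k_gold = (0.3·1.7/0.092)^(1/0.7) ≈ 11.5490.
y_gold = 1.7·11.5490^0.3 ≈ 3.5417.
c_gold = y_gold − (n+δ)·k_gold = 3.5417 − 0.092·11.5490 ≈ 2.4792.

c_gold ≈ 2.4792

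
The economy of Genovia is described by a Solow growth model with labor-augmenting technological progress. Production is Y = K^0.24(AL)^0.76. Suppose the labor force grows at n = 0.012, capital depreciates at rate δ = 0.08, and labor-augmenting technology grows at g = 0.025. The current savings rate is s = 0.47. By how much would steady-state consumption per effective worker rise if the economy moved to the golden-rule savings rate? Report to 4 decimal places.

The effective depreciation rate is n + g + δ = 0.012 + 0.025 + 0.08 = 0.117.
Current steady state (s = 0.47): k* = (0.47/0.117)^(1/0.76) ≈ 6.2319, y* = 6.2319^0.24 ≈ 1.5513, c* = (1−0.47)·1.5513 ≈ 0.8222.
Maximizing c = f(k) − (n+g+δ)·k gives f'(k) = n+g+δ, i.e. 0.24·k^(0.24−1) = 0.117, so k_gold = (0.24/0.117)^(1/0.76) ≈ 2.5737.
y_gold = 2.5737^0.24 ≈ 1.2547, c_gold = y_gold − 0.117·k_gold ≈ 0.9536.
Gain: Δc = 0.9536 − 0.8222 ≈ 0.1313.

Δc ≈ 0.1313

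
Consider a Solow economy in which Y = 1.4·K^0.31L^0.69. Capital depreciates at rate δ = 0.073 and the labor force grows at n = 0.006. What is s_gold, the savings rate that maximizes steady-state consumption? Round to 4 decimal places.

s_gold = 0.3100

Capital per worker breaks even when investment replaces (n + δ)·k; here n + δ = 0.079.
At the golden rule MPK = n+δ, and in any Cobb-Douglas steady state s = (n+δ)·k/y = MPK·k/y = capital's share 0.31.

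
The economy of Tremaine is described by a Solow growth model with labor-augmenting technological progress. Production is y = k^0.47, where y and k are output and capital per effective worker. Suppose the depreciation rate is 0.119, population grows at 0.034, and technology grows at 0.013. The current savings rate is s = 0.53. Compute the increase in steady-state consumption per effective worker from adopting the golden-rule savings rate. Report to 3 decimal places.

Δc ≈ 0.018

n + g + δ = 0.034 + 0.013 + 0.119 = 0.166.
Current steady state (s = 0.53): k* = (0.53/0.166)^(1/0.53) ≈ 8.9384, y* = 8.9384^0.47 ≈ 2.7996, c* = (1−0.53)·2.7996 ≈ 1.3158.
Maximizing c = f(k) − (n+g+δ)·k gives f'(k) = n+g+δ, i.e. 0.47·k^(0.47−1) = 0.166, so k_gold = (0.47/0.166)^(1/0.53) ≈ 7.1254.
y_gold = 7.1254^0.47 ≈ 2.5166, c_gold = y_gold − 0.166·k_gold ≈ 1.3338.
Gain: Δc = 1.3338 − 1.3158 ≈ 0.0180.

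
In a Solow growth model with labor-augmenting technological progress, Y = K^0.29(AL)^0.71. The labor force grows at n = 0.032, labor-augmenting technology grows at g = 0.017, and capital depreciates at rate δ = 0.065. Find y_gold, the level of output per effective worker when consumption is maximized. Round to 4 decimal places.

y_gold ≈ 1.4643

Break-even investment rate: n + g + δ = 0.032 + 0.017 + 0.065 = 0.114.
Setting f'(k) = n+g+δ gives 0.29·k^(0.29−1) = 0.114, hence k_gold = (0.29/0.114)^(1/0.71) ≈ 3.7249.
Output: y_gold = k_gold^0.29 = 3.7249^0.29 ≈ 1.4643.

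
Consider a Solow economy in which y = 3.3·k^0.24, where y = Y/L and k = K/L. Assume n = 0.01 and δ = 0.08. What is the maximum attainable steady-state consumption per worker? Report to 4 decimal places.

c_gold ≈ 4.9841

Break-even investment rate: n + δ = 0.01 + 0.08 = 0.09.
Setting f'(k) = n+δ gives 0.24·3.3·k^(0.24−1) = 0.09, hence k_gold = (0.24·3.3/0.09)^(1/0.76) ≈ 17.4880.
y_gold = 3.3·17.4880^0.24 ≈ 6.5580.
c_gold = y_gold − (n+δ)·k_gold = 6.5580 − 0.09·17.4880 ≈ 4.9841.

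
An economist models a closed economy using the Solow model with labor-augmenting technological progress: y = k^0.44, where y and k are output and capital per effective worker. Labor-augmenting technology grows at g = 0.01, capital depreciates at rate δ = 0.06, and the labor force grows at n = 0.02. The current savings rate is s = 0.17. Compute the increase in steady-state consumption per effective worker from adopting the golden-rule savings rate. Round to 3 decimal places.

Δc ≈ 0.581

The effective depreciation rate is n + g + δ = 0.02 + 0.01 + 0.06 = 0.09.
Current steady state (s = 0.17): k* = (0.17/0.09)^(1/0.56) ≈ 3.1133, y* = 3.1133^0.44 ≈ 1.6482, c* = (1−0.17)·1.6482 ≈ 1.3680.
Setting f'(k) = n+g+δ gives 0.44·k^(0.44−1) = 0.09, hence k_gold = (0.44/0.09)^(1/0.56) ≈ 17.0111.
y_gold = 17.0111^0.44 ≈ 3.4795, c_gold = y_gold − 0.09·k_gold ≈ 1.9485.
Gain: Δc = 1.9485 − 1.3680 ≈ 0.5805.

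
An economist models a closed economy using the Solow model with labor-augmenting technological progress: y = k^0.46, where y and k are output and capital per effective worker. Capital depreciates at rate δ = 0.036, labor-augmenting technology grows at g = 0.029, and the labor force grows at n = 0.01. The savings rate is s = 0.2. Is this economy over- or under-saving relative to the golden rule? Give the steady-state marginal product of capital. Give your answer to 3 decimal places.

under-saving; MPK ≈ 0.172

The effective depreciation rate is n + g + δ = 0.01 + 0.029 + 0.036 = 0.075.
Steady-state k*: s·k^0.46 = 0.075·k gives k* = (0.2/0.075)^(1/0.54) ≈ 6.1494.
MPK = 0.46·6.1494^(-0.54) ≈ 0.1725.
MPK > n+g+δ = 0.075, so the economy is dynamically efficient (under-saving).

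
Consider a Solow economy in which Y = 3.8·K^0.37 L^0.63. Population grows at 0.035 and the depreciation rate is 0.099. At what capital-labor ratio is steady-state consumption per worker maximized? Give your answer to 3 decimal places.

Capital per worker breaks even when investment replaces (n + δ)·k; here n + δ = 0.134.
Setting f'(k) = n+δ gives 0.37·3.8·k^(0.37−1) = 0.134, hence k_gold = (0.37·3.8/0.134)^(1/0.63) ≈ 41.7297.

k_gold ≈ 41.730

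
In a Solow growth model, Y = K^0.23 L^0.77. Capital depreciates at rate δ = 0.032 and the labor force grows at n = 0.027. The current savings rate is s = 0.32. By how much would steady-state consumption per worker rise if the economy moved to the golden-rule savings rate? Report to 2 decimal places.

Break-even investment rate: n + δ = 0.027 + 0.032 = 0.059.
Current steady state (s = 0.32): k* = (0.32/0.059)^(1/0.77) ≈ 8.9874, y* = 8.9874^0.23 ≈ 1.6571, c* = (1−0.32)·1.6571 ≈ 1.1268.
Golden rule sets MPK = n+δ: 0.23·k^(0.23−1) = 0.059, so k_gold = (0.23/0.059)^(1/0.77) ≈ 5.8529.
y_gold = 5.8529^0.23 ≈ 1.5014, c_gold = y_gold − 0.059·k_gold ≈ 1.1561.
Gain: Δc = 1.1561 − 1.1268 ≈ 0.0293.

Δc ≈ 0.03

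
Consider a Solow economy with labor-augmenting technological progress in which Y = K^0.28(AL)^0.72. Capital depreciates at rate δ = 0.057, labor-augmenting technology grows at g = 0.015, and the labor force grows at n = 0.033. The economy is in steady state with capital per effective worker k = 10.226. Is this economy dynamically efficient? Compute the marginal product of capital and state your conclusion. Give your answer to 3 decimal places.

Break-even investment rate: n + g + δ = 0.033 + 0.015 + 0.057 = 0.105.
MPK = 0.28·k^(0.28−1) = 0.28·10.226^(-0.72) ≈ 0.0525.
MPK < 0.105, so the economy is dynamically inefficient (over-saving).

dynamically inefficient; MPK ≈ 0.053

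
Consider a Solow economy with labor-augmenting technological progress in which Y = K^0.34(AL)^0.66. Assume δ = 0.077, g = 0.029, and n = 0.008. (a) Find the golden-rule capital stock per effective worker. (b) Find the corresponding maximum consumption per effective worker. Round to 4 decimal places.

(a) k_gold ≈ 5.2366; (b) c_gold ≈ 1.1588

Break-even investment rate: n + g + δ = 0.008 + 0.029 + 0.077 = 0.114.
Setting f'(k) = n+g+δ gives 0.34·k^(0.34−1) = 0.114, hence k_gold = (0.34/0.114)^(1/0.66) ≈ 5.2366.
y_gold = 5.2366^0.34 ≈ 1.7558; c_gold = y_gold − 0.114·k_gold ≈ 1.1588.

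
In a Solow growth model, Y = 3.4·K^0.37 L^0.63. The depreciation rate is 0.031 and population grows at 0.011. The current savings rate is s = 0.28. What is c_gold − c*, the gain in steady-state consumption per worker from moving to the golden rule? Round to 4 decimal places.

n + δ = 0.011 + 0.031 = 0.042.
Current steady state (s = 0.28): k* = (0.28·3.4/0.042)^(1/0.63) ≈ 141.7128, y* = 3.4·141.7128^0.37 ≈ 21.2569, c* = (1−0.28)·21.2569 ≈ 15.3050.
Setting f'(k) = n+δ gives 0.37·3.4·k^(0.37−1) = 0.042, hence k_gold = (0.37·3.4/0.042)^(1/0.63) ≈ 220.5677.
y_gold = 3.4·220.5677^0.37 ≈ 25.0374, c_gold = y_gold − 0.042·k_gold ≈ 15.7736.
Gain: Δc = 15.7736 − 15.3050 ≈ 0.4686.

Δc ≈ 0.4686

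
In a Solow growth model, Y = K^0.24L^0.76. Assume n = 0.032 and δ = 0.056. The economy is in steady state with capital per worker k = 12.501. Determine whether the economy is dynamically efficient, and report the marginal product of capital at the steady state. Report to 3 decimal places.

n + δ = 0.032 + 0.056 = 0.088.
MPK = 0.24·k^(0.24−1) = 0.24·12.501^(-0.76) ≈ 0.0352.
MPK < 0.088, so the economy is dynamically inefficient (over-saving).

dynamically inefficient; MPK ≈ 0.035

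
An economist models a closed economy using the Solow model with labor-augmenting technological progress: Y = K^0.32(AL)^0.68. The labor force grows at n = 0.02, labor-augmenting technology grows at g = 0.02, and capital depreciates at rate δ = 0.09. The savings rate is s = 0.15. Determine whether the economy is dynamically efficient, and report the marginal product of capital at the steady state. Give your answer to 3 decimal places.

Break-even investment rate: n + g + δ = 0.02 + 0.02 + 0.09 = 0.13.
Steady-state k*: s·k^0.32 = 0.13·k gives k* = (0.15/0.13)^(1/0.68) ≈ 1.2342.
MPK = 0.32·1.2342^(-0.68) ≈ 0.2773.
MPK > n+g+δ = 0.13, so the economy is dynamically efficient (under-saving).

dynamically efficient; MPK ≈ 0.277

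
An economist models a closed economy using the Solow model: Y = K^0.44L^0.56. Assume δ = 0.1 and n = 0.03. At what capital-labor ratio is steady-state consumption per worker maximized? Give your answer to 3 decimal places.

k_gold ≈ 8.822

Break-even investment rate: n + δ = 0.03 + 0.1 = 0.13.
Golden rule sets MPK = n+δ: 0.44·k^(0.44−1) = 0.13, so k_gold = (0.44/0.13)^(1/0.56) ≈ 8.8217.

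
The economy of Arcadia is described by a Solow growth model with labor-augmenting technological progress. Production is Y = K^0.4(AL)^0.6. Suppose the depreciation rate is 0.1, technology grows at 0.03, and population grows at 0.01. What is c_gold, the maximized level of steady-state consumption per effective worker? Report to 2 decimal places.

Break-even investment rate: n + g + δ = 0.01 + 0.03 + 0.1 = 0.14.
Maximizing c = f(k) − (n+g+δ)·k gives f'(k) = n+g+δ, i.e. 0.4·k^(0.4−1) = 0.14, so k_gold = (0.4/0.14)^(1/0.6) ≈ 5.7529.
y_gold = 5.7529^0.4 ≈ 2.0135.
c_gold = y_gold − (n+g+δ)·k_gold = 2.0135 − 0.14·5.7529 ≈ 1.2081.

c_gold ≈ 1.21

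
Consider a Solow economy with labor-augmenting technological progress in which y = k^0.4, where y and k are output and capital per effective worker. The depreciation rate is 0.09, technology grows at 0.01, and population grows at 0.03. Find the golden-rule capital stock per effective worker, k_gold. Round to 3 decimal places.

Capital per effective worker breaks even when investment replaces (n + g + δ)·k; here n + g + δ = 0.13.
At the golden rule the marginal product of capital equals n+g+δ: 0.4·k^(0.4−1) = 0.13. Solving, k_gold = (0.4/0.13)^(1/0.6) ≈ 6.5092.

k_gold ≈ 6.509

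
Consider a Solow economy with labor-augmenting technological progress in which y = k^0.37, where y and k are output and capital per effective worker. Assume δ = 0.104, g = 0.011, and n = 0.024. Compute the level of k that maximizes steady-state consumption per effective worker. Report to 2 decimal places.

k_gold ≈ 4.73

n + g + δ = 0.024 + 0.011 + 0.104 = 0.139.
Golden rule sets MPK = n+g+δ: 0.37·k^(0.37−1) = 0.139, so k_gold = (0.37/0.139)^(1/0.63) ≈ 4.7304.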